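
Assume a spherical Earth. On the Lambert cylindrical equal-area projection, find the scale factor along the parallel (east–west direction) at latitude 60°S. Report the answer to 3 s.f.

The Lambert cylindrical equal-area projection is the cylindrical equal-area projection with its standard parallel at the equator (φ₀ = 0). Cylindrical equal-area (φ₀ = 0°): h = cos φ / cos 0° along meridians, k = cos 0° / cos φ along parallels; h·k = 1.
k = cos 0° / cos 60° = 1.000/0.5000 = 2.000.

2.00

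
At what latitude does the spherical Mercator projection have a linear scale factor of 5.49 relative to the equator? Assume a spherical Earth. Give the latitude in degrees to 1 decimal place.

Mercator scale is k = sec φ = 1/cos φ.
1/cos φ = 5.49  ⇒  cos φ = 0.1821  ⇒  φ = arccos(0.1821) ≈ 79.5°.

79.5°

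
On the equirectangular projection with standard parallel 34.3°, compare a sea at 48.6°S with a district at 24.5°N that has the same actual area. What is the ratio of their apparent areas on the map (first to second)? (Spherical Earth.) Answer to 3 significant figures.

The equidistant cylindrical projection with φ₀ = 34.3° has h = 1 (meridians true) and k = cos φ₀ / cos φ along parallels.
Areal scale at 48.6°: h·k = 1.000 × 1.249 = 1.249.
Areal scale at 24.5°: h·k = 1.000 × 0.9078 = 0.9078.
Ratio = 1.249/0.9078 ≈ 1.38.

1.38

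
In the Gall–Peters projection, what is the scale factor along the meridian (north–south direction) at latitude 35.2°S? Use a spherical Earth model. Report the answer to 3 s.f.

1.16

The Gall–Peters projection is cylindrical equal-area with φ₀ = 45°. For cylindrical equal-area with standard parallel φ₀, h = cos φ / cos φ₀ and k = cos φ₀ / cos φ, so h·k = 1.
h = cos 35.2° / cos 45° = 0.8171/0.7071 = 1.156.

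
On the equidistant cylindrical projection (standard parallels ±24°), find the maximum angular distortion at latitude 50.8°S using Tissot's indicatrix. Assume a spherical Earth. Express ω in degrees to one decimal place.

In the equirectangular projection with standard parallel φ₀ = 24° (x = Rλ cos φ₀, y = Rφ), meridians are true-scale (h = 1) and the parallel scale is k = cos φ₀ / cos φ.
At 50.8°: h = 1.000, k = 1.445; principal scales a = 1.445, b = 1.000.
sin(ω/2) = (a − b)/(a + b) = 0.4454/2.445 = 0.1821, so ω = 2 arcsin(0.1821) ≈ 21.0°.

21.0°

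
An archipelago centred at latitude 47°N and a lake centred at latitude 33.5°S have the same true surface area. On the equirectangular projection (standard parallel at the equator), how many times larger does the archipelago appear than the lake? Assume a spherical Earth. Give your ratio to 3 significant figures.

Plate carrée maps x = Rλ, y = Rφ. The meridian scale is h = 1 and the parallel scale is k = 1/cos φ = sec φ.
Areal scale at 47°: h·k = 1.000 × 1.466 = 1.466.
Areal scale at 33.5°: h·k = 1.000 × 1.199 = 1.199.
Ratio = 1.466/1.199 ≈ 1.22.

1.22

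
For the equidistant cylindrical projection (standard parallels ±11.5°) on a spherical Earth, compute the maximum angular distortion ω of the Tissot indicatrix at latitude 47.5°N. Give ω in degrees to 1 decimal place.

In the equirectangular projection with standard parallel φ₀ = 11.5° (x = Rλ cos φ₀, y = Rφ), meridians are true-scale (h = 1) and the parallel scale is k = cos φ₀ / cos φ.
At 47.5°: h = 1.000, k = 1.450; principal scales a = 1.450, b = 1.000.
sin(ω/2) = (a − b)/(a + b) = 0.4505/2.450 = 0.1838, so ω = 2 arcsin(0.1838) ≈ 21.2°.

21.2°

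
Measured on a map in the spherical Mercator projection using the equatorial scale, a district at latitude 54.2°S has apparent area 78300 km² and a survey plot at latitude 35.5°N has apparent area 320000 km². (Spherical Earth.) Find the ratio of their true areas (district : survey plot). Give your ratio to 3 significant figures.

Mercator's areal exaggeration is sec²φ; hence true area = (apparent area) · cos²φ.
True area of district: 78300 × cos²(54.2°) = 78300 × 0.3422 = 26790 km².
True area of survey plot: 320000 × cos²(35.5°) = 320000 × 0.6628 = 212100 km².
Ratio = 26790 / 212100 ≈ 0.126.

0.126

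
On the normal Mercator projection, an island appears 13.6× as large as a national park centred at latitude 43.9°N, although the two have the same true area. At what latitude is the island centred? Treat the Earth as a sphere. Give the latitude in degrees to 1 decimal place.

78.7°

Mercator areal scale is sec²φ, so apparent-area ratio = sec²φ₁ / sec²φ₂ = cos²φ₂ / cos²φ₁.
cos²φ₂ / cos²φ₁ = 13.6  ⇒  cos φ₁ = cos 43.9° / √13.6 = 0.7206/3.688 = 0.1954.
φ₁ = arccos(0.1954) ≈ 78.7°.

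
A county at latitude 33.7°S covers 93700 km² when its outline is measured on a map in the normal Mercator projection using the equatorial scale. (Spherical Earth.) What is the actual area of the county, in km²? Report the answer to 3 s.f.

Mercator is conformal, so the point scale is isotropic: h = k = sec φ = 1/cos φ.
Areal scale = k² = sec²φ = 1/cos²(33.7°) = 1/0.8320² = 1.445.
True area = apparent / (areal scale) = 93700 / 1.445 ≈ 64900 km².

64900 km²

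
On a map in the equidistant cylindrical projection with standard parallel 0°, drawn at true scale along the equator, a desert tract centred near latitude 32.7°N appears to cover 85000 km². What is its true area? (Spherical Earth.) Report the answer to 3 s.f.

Plate carrée maps x = Rλ, y = Rφ. The meridian scale is h = 1 and the parallel scale is k = 1/cos φ = sec φ.
Areal scale = h·k = 1 × sec φ; at 32.7°, h = 1.000, k = 1.188, so h·k = 1.188.
True area = apparent / (areal scale) = 85000 / 1.188 ≈ 71500 km².

71500 km²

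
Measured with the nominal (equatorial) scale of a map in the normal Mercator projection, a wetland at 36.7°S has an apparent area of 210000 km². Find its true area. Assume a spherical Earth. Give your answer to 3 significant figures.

135000 km²

The Mercator projection is conformal; its linear scale factor is the same in every direction and equals sec φ = 1/cos φ.
Areal scale = k² = sec²φ = 1/cos²(36.7°) = 1/0.8018² = 1.556.
True area = apparent / (areal scale) = 210000 / 1.556 ≈ 135000 km².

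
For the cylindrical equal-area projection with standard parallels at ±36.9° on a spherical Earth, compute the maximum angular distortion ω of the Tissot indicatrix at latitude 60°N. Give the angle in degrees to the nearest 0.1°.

A cylindrical equal-area projection with standard parallel φ₀ has meridian scale h = cos φ / cos φ₀ and parallel scale k = cos φ₀ / cos φ (so areas are preserved, h·k = 1).
At 60°: h = 0.6252, k = 1.599; principal scales a = 1.599, b = 0.6252.
sin(ω/2) = (a − b)/(a + b) = 0.9741/2.225 = 0.4379, so ω = 2 arcsin(0.4379) ≈ 51.9°.

51.9°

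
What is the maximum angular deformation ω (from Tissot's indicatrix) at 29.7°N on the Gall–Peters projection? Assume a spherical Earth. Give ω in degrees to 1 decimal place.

The Gall–Peters projection is cylindrical equal-area with φ₀ = 45°. A cylindrical equal-area projection with standard parallel φ₀ has meridian scale h = cos φ / cos φ₀ and parallel scale k = cos φ₀ / cos φ (so areas are preserved, h·k = 1).
At 29.7°: h = 1.228, k = 0.8140; principal scales a = 1.228, b = 0.8140.
sin(ω/2) = (a − b)/(a + b) = 0.4144/2.042 = 0.2029, so ω = 2 arcsin(0.2029) ≈ 23.4°.

23.4°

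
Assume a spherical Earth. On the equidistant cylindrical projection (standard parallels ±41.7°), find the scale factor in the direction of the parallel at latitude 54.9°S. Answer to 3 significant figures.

1.30

In the equirectangular projection with standard parallel φ₀ = 41.7° (x = Rλ cos φ₀, y = Rφ), meridians are true-scale (h = 1) and the parallel scale is k = cos φ₀ / cos φ.
k = cos 41.7° / cos 54.9° = 0.7466/0.5750 = 1.298.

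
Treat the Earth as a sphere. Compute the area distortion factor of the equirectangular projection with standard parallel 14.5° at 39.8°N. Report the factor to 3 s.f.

In the equirectangular projection with standard parallel φ₀ = 14.5° (x = Rλ cos φ₀, y = Rφ), meridians are true-scale (h = 1) and the parallel scale is k = cos φ₀ / cos φ.
Areal scale = h·k = 1 × cos φ₀ / cos φ; at 39.8°, h = 1.000, k = 1.260, so h·k = 1.260.

1.26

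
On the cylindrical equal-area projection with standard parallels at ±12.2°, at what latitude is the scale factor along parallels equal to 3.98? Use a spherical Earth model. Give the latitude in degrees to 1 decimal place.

A cylindrical equal-area projection with standard parallel φ₀ has meridian scale h = cos φ / cos φ₀ and parallel scale k = cos φ₀ / cos φ (so areas are preserved, h·k = 1).
k = cos φ₀ / cos φ = 3.98  ⇒  cos φ = cos 12.2° / 3.98 = 0.2456.
φ = arccos(0.2456) ≈ 75.8°.

75.8°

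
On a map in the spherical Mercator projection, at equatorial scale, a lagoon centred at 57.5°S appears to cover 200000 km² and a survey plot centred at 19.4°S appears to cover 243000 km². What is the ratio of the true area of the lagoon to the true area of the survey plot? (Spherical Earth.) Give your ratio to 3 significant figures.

0.267

On Mercator the areal scale is sec²φ, so true area = apparent × cos²φ.
True area of lagoon: 200000 × cos²(57.5°) = 200000 × 0.2887 = 57740 km².
True area of survey plot: 243000 × cos²(19.4°) = 243000 × 0.8897 = 216200 km².
Ratio = 57740 / 216200 ≈ 0.267.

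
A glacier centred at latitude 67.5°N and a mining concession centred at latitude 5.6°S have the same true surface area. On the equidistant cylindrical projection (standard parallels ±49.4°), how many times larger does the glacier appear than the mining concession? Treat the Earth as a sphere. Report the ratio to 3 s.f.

2.60

With standard parallel φ₀ = 49.4°, the equirectangular projection gives x = Rλ cos φ₀, y = Rφ, so h = 1 and k = cos 49.4° / cos φ.
Areal scale at 67.5°: h·k = 1.000 × 1.701 = 1.701.
Areal scale at 5.6°: h·k = 1.000 × 0.6539 = 0.6539.
Ratio = 1.701/0.6539 ≈ 2.60.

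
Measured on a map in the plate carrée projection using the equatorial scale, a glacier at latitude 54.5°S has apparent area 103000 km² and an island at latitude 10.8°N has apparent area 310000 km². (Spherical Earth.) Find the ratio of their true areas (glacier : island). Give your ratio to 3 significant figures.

0.196

On the plate carrée, areal scale = h·k = 1 × sec φ, so true area = apparent × cos φ.
True area of glacier: 103000 × cos(54.5°) = 103000 × 0.5807 = 59810 km².
True area of island: 310000 × cos(10.8°) = 310000 × 0.9823 = 304500 km².
Ratio = 59810 / 304500 ≈ 0.196.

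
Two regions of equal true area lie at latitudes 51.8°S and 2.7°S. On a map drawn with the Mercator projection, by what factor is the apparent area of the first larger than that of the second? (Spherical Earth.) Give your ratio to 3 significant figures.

Mercator is conformal with k = sec φ, so areal scale = k² = sec²φ.
At 51.8°: sec²(51.8°) = 1/0.6184² = 2.615.
At 2.7°: sec²(2.7°) = 1/0.9989² = 1.002.
Ratio = 2.615/1.002 = cos²(2.7°)/cos²(51.8°) ≈ 2.61.

2.61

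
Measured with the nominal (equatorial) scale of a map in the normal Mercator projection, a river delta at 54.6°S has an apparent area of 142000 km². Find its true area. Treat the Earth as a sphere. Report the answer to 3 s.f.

47700 km²

Mercator is conformal, so the point scale is isotropic: h = k = sec φ = 1/cos φ.
Areal scale = k² = sec²φ = 1/cos²(54.6°) = 1/0.5793² = 2.980.
True area = apparent / (areal scale) = 142000 / 2.980 ≈ 47700 km².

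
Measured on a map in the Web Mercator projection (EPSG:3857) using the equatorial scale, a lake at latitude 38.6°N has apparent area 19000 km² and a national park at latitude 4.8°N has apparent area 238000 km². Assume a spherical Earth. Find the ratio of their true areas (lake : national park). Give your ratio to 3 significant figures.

0.0491

Since Mercator area scale is 1/cos²φ, the true area equals the apparent area multiplied by cos²φ.
True area of lake: 19000 × cos²(38.6°) = 19000 × 0.6108 = 11600 km².
True area of national park: 238000 × cos²(4.8°) = 238000 × 0.9930 = 236300 km².
Ratio = 11600 / 236300 ≈ 0.0491.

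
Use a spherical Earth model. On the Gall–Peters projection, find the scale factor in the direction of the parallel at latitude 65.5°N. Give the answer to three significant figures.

Gall–Peters is a cylindrical equal-area projection with standard parallels at ±45°. For cylindrical equal-area with standard parallel φ₀, h = cos φ / cos φ₀ and k = cos φ₀ / cos φ, so h·k = 1.
k = cos 45° / cos 65.5° = 0.7071/0.4147 = 1.705.

1.71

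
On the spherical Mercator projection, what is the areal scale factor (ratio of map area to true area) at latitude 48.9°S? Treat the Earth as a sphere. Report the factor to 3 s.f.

The Mercator projection is conformal; its linear scale factor is the same in every direction and equals sec φ = 1/cos φ.
Areal scale = k² = sec²φ = 1/cos²(48.9°) = 1/0.6574² = 2.314.

2.31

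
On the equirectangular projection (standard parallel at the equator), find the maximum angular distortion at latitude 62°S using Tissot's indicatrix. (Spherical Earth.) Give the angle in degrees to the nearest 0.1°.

42.3°

Plate carrée maps x = Rλ, y = Rφ. The meridian scale is h = 1 and the parallel scale is k = 1/cos φ = sec φ.
At 62°: h = 1.000, k = 2.130; principal scales a = 2.130, b = 1.000.
sin(ω/2) = (a − b)/(a + b) = 1.130/3.130 = 0.3610, so ω = 2 arcsin(0.3610) ≈ 42.3°.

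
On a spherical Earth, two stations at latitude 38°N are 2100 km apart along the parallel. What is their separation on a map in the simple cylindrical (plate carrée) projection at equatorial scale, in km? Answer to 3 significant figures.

2660 km

In the plate carrée (x = Rλ, y = Rφ), meridians are true-scale (h = 1) and parallels are stretched by k = sec φ.
Along the parallel, k = sec 38° = 1/0.7880 = 1.269.
Map distance = 2100 × 1.269 ≈ 2660 km.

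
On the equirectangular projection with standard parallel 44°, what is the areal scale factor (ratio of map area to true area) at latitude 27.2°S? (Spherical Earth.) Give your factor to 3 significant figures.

In the equirectangular projection with standard parallel φ₀ = 44° (x = Rλ cos φ₀, y = Rφ), meridians are true-scale (h = 1) and the parallel scale is k = cos φ₀ / cos φ.
Areal scale = h·k = 1 × cos φ₀ / cos φ; at 27.2°, h = 1.000, k = 0.8088, so h·k = 0.8088.

0.809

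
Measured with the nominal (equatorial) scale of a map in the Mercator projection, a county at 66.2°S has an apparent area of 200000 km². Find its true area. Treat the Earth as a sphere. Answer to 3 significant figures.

32600 km²

Mercator is conformal, so the point scale is isotropic: h = k = sec φ = 1/cos φ.
Areal scale = k² = sec²φ = 1/cos²(66.2°) = 1/0.4035² = 6.141.
True area = apparent / (areal scale) = 200000 / 6.141 ≈ 32600 km².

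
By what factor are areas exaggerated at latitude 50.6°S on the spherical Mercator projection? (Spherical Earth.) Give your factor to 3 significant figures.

For Mercator, h = k = sec φ (a conformal cylindrical projection has a single point scale, 1/cos φ).
Areal scale = k² = sec²φ = 1/cos²(50.6°) = 1/0.6347² = 2.482.

2.48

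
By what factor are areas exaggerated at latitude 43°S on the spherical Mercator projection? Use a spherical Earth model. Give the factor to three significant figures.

For Mercator, h = k = sec φ (a conformal cylindrical projection has a single point scale, 1/cos φ).
Areal scale = k² = sec²φ = 1/cos²(43°) = 1/0.7314² = 1.870.

1.87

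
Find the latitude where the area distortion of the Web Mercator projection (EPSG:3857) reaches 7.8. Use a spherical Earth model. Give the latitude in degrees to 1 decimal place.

Mercator areal scale is sec²φ.
sec²φ = 7.8  ⇒  cos²φ = 0.1282  ⇒  cos φ = 0.3581.
φ = arccos(0.3581) ≈ 69.0°.

69.0°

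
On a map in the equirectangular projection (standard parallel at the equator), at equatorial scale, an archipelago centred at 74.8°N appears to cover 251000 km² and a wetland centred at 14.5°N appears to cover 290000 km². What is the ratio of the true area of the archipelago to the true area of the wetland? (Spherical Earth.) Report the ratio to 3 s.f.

On the plate carrée, areal scale = h·k = 1 × sec φ, so true area = apparent × cos φ.
True area of archipelago: 251000 × cos(74.8°) = 251000 × 0.2622 = 65810 km².
True area of wetland: 290000 × cos(14.5°) = 290000 × 0.9681 = 280800 km².
Ratio = 65810 / 280800 ≈ 0.234.

0.234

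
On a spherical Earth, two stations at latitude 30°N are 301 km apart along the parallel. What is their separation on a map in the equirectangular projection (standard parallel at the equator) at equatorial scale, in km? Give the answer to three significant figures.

348 km

In the plate carrée (x = Rλ, y = Rφ), meridians are true-scale (h = 1) and parallels are stretched by k = sec φ.
Along the parallel, k = sec 30° = 1/0.8660 = 1.155.
Map distance = 301 × 1.155 ≈ 348 km.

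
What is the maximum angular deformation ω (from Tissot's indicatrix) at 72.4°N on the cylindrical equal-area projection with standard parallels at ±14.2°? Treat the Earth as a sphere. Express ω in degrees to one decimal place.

A cylindrical equal-area projection with standard parallel φ₀ has meridian scale h = cos φ / cos φ₀ and parallel scale k = cos φ₀ / cos φ (so areas are preserved, h·k = 1).
At 72.4°: h = 0.3119, k = 3.206; principal scales a = 3.206, b = 0.3119.
sin(ω/2) = (a − b)/(a + b) = 2.894/3.518 = 0.8227, so ω = 2 arcsin(0.8227) ≈ 110.7°.

110.7°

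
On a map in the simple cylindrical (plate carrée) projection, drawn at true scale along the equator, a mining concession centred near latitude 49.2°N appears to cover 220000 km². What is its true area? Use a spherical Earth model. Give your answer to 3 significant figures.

144000 km²

Plate carrée maps x = Rλ, y = Rφ. The meridian scale is h = 1 and the parallel scale is k = 1/cos φ = sec φ.
Areal scale = h·k = 1 × sec φ; at 49.2°, h = 1.000, k = 1.530, so h·k = 1.530.
True area = apparent / (areal scale) = 220000 / 1.530 ≈ 144000 km².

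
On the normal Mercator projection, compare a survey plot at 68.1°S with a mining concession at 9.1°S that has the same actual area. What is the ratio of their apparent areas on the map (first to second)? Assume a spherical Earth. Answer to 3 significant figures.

On Mercator, area is exaggerated by sec²φ = 1/cos²φ.
At 68.1°: sec²(68.1°) = 1/0.3730² = 7.188.
At 9.1°: sec²(9.1°) = 1/0.9874² = 1.026.
Ratio = 7.188/1.026 = cos²(9.1°)/cos²(68.1°) ≈ 7.01.

7.01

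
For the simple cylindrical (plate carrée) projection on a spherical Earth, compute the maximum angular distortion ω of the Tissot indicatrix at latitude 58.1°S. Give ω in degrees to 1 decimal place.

35.9°

Plate carrée maps x = Rλ, y = Rφ. The meridian scale is h = 1 and the parallel scale is k = 1/cos φ = sec φ.
At 58.1°: h = 1.000, k = 1.892; principal scales a = 1.892, b = 1.000.
sin(ω/2) = (a − b)/(a + b) = 0.8924/2.892 = 0.3085, so ω = 2 arcsin(0.3085) ≈ 35.9°.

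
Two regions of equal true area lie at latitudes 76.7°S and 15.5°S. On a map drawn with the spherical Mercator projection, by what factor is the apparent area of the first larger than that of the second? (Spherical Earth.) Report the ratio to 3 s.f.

On Mercator, area is exaggerated by sec²φ = 1/cos²φ.
At 76.7°: sec²(76.7°) = 1/0.2300² = 18.90.
At 15.5°: sec²(15.5°) = 1/0.9636² = 1.077.
Ratio = 18.90/1.077 = cos²(15.5°)/cos²(76.7°) ≈ 17.5.

17.5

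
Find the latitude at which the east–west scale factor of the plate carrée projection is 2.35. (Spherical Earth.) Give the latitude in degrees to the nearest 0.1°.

Plate carrée: h = 1, k = sec φ along parallels.
sec φ = 2.35  ⇒  cos φ = 0.4255  ⇒  φ ≈ 64.8°.

64.8°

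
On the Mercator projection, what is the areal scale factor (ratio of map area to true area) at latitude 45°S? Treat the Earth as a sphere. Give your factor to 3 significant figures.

For Mercator, h = k = sec φ (a conformal cylindrical projection has a single point scale, 1/cos φ).
Areal scale = k² = sec²φ = 1/cos²(45°) = 1/0.7071² = 2.000.

2.00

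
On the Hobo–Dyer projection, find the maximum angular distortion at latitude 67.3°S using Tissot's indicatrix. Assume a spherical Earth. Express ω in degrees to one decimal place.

76.2°

Hobo–Dyer is a cylindrical equal-area projection with standard parallels at ±37.5°. Cylindrical equal-area (φ₀ = 37.5°): h = cos φ / cos 37.5° along meridians, k = cos 37.5° / cos φ along parallels; h·k = 1.
At 67.3°: h = 0.4864, k = 2.056; principal scales a = 2.056, b = 0.4864.
sin(ω/2) = (a − b)/(a + b) = 1.569/2.542 = 0.6173, so ω = 2 arcsin(0.6173) ≈ 76.2°.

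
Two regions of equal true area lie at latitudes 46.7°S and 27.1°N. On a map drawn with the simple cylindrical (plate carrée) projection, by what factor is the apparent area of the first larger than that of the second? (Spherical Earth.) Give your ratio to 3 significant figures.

1.30

In the plate carrée (x = Rλ, y = Rφ), meridians are true-scale (h = 1) and parallels are stretched by k = sec φ.
Areal scale at 46.7°: h·k = 1.000 × 1.458 = 1.458.
Areal scale at 27.1°: h·k = 1.000 × 1.123 = 1.123.
Ratio = 1.458/1.123 ≈ 1.30.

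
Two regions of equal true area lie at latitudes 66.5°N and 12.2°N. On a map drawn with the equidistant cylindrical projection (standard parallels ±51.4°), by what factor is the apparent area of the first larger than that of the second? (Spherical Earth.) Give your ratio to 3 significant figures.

In the equirectangular projection with standard parallel φ₀ = 51.4° (x = Rλ cos φ₀, y = Rφ), meridians are true-scale (h = 1) and the parallel scale is k = cos φ₀ / cos φ.
Areal scale at 66.5°: h·k = 1.000 × 1.565 = 1.565.
Areal scale at 12.2°: h·k = 1.000 × 0.6383 = 0.6383.
Ratio = 1.565/0.6383 ≈ 2.45.

2.45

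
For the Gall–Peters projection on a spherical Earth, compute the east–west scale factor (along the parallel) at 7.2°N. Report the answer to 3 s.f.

Gall–Peters is a cylindrical equal-area projection with standard parallels at ±45°. A cylindrical equal-area projection with standard parallel φ₀ has meridian scale h = cos φ / cos φ₀ and parallel scale k = cos φ₀ / cos φ (so areas are preserved, h·k = 1).
k = cos 45° / cos 7.2° = 0.7071/0.9921 = 0.7127.

0.713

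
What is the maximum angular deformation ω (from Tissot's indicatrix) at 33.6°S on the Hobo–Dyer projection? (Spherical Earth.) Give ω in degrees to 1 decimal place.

The Hobo–Dyer projection is cylindrical equal-area with φ₀ = 37.5°. Cylindrical equal-area (φ₀ = 37.5°): h = cos φ / cos 37.5° along meridians, k = cos 37.5° / cos φ along parallels; h·k = 1.
At 33.6°: h = 1.050, k = 0.9525; principal scales a = 1.050, b = 0.9525.
sin(ω/2) = (a − b)/(a + b) = 0.09738/2.002 = 0.04863, so ω = 2 arcsin(0.04863) ≈ 5.6°.

5.6°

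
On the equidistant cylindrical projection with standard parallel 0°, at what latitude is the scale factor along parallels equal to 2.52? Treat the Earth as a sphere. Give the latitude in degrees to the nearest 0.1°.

66.6°

Plate carrée: h = 1, k = sec φ along parallels.
sec φ = 2.52  ⇒  cos φ = 0.3968  ⇒  φ ≈ 66.6°.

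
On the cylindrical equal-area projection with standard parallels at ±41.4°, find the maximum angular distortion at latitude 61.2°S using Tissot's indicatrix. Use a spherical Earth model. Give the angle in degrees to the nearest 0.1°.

Cylindrical equal-area (φ₀ = 41.4°): h = cos φ / cos 41.4° along meridians, k = cos 41.4° / cos φ along parallels; h·k = 1.
At 61.2°: h = 0.6422, k = 1.557; principal scales a = 1.557, b = 0.6422.
sin(ω/2) = (a − b)/(a + b) = 0.9148/2.199 = 0.4160, so ω = 2 arcsin(0.4160) ≈ 49.2°.

49.2°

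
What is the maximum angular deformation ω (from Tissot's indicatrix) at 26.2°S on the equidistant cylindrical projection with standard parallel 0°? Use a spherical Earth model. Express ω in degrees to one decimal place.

6.2°

In the plate carrée (x = Rλ, y = Rφ), meridians are true-scale (h = 1) and parallels are stretched by k = sec φ.
At 26.2°: h = 1.000, k = 1.115; principal scales a = 1.115, b = 1.000.
sin(ω/2) = (a − b)/(a + b) = 0.1145/2.115 = 0.05415, so ω = 2 arcsin(0.05415) ≈ 6.2°.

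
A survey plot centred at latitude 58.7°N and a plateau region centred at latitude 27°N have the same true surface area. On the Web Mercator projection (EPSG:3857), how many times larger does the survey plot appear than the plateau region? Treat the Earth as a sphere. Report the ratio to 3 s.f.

Mercator areal scale is sec²φ.
At 58.7°: sec²(58.7°) = 1/0.5195² = 3.705.
At 27°: sec²(27°) = 1/0.8910² = 1.260.
Ratio = 3.705/1.260 = cos²(27°)/cos²(58.7°) ≈ 2.94.

2.94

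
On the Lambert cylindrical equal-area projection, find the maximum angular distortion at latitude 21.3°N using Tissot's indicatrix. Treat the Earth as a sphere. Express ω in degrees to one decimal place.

The Lambert cylindrical equal-area projection is the cylindrical equal-area projection with its standard parallel at the equator (φ₀ = 0). A cylindrical equal-area projection with standard parallel φ₀ has meridian scale h = cos φ / cos φ₀ and parallel scale k = cos φ₀ / cos φ (so areas are preserved, h·k = 1).
At 21.3°: h = 0.9317, k = 1.073; principal scales a = 1.073, b = 0.9317.
sin(ω/2) = (a − b)/(a + b) = 0.1416/2.005 = 0.07064, so ω = 2 arcsin(0.07064) ≈ 8.1°.

8.1°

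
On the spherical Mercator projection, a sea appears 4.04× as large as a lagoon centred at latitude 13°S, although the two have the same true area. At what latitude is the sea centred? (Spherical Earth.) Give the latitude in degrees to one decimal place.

61.0°

For equal true areas on Mercator, apparent areas scale as sec²φ, so the ratio is cos²φ₂ / cos²φ₁.
cos²φ₂ / cos²φ₁ = 4.04  ⇒  cos φ₁ = cos 13° / √4.04 = 0.9744/2.010 = 0.4848.
φ₁ = arccos(0.4848) ≈ 61.0°.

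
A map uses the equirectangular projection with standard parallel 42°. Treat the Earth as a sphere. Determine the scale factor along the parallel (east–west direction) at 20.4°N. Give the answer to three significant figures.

With standard parallel φ₀ = 42°, the equirectangular projection gives x = Rλ cos φ₀, y = Rφ, so h = 1 and k = cos 42° / cos φ.
k = cos 42° / cos 20.4° = 0.7431/0.9373 = 0.7929.

0.793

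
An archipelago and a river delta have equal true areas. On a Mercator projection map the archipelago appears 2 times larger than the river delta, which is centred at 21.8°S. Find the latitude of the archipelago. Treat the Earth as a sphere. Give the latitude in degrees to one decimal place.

49.0°

For equal true areas on Mercator, apparent areas scale as sec²φ, so the ratio is cos²φ₂ / cos²φ₁.
cos²φ₂ / cos²φ₁ = 2  ⇒  cos φ₁ = cos 21.8° / √2 = 0.9285/1.414 = 0.6565.
φ₁ = arccos(0.6565) ≈ 49.0°.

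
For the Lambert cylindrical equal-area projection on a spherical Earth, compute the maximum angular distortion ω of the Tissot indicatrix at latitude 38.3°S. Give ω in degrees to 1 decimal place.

27.5°

The Lambert cylindrical equal-area projection is the cylindrical equal-area projection with its standard parallel at the equator (φ₀ = 0). For cylindrical equal-area with standard parallel φ₀, h = cos φ / cos φ₀ and k = cos φ₀ / cos φ, so h·k = 1.
At 38.3°: h = 0.7848, k = 1.274; principal scales a = 1.274, b = 0.7848.
sin(ω/2) = (a − b)/(a + b) = 0.4895/2.059 = 0.2377, so ω = 2 arcsin(0.2377) ≈ 27.5°.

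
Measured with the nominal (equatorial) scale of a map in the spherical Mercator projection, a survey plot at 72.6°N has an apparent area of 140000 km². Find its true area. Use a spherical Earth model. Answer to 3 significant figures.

The Mercator projection is conformal; its linear scale factor is the same in every direction and equals sec φ = 1/cos φ.
Areal scale = k² = sec²φ = 1/cos²(72.6°) = 1/0.2990² = 11.18.
True area = apparent / (areal scale) = 140000 / 11.18 ≈ 12500 km².

12500 km²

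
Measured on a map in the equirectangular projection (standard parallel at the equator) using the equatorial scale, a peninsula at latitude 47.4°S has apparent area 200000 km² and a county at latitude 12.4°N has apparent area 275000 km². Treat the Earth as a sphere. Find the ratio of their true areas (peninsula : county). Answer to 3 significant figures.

0.504

On the plate carrée, areal scale = h·k = 1 × sec φ, so true area = apparent × cos φ.
True area of peninsula: 200000 × cos(47.4°) = 200000 × 0.6769 = 135400 km².
True area of county: 275000 × cos(12.4°) = 275000 × 0.9767 = 268600 km².
Ratio = 135400 / 268600 ≈ 0.504.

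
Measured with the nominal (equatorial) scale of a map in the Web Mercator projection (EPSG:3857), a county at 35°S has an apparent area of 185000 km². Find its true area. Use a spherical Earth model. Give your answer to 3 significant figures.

124000 km²

Mercator is conformal, so the point scale is isotropic: h = k = sec φ = 1/cos φ.
Areal scale = k² = sec²φ = 1/cos²(35°) = 1/0.8192² = 1.490.
True area = apparent / (areal scale) = 185000 / 1.490 ≈ 124000 km².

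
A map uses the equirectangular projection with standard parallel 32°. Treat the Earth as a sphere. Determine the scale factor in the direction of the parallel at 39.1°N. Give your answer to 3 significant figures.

The equidistant cylindrical projection with φ₀ = 32° has h = 1 (meridians true) and k = cos φ₀ / cos φ along parallels.
k = cos 32° / cos 39.1° = 0.8480/0.7760 = 1.093.

1.09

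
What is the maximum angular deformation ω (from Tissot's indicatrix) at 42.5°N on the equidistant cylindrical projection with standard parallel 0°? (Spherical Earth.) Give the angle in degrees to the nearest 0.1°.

Plate carrée maps x = Rλ, y = Rφ. The meridian scale is h = 1 and the parallel scale is k = 1/cos φ = sec φ.
At 42.5°: h = 1.000, k = 1.356; principal scales a = 1.356, b = 1.000.
sin(ω/2) = (a − b)/(a + b) = 0.3563/2.356 = 0.1512, so ω = 2 arcsin(0.1512) ≈ 17.4°.

17.4°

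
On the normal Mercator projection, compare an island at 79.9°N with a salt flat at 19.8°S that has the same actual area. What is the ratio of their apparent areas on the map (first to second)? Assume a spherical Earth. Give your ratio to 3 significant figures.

28.8

On Mercator, area is exaggerated by sec²φ = 1/cos²φ.
At 79.9°: sec²(79.9°) = 1/0.1754² = 32.52.
At 19.8°: sec²(19.8°) = 1/0.9409² = 1.130.
Ratio = 32.52/1.130 = cos²(19.8°)/cos²(79.9°) ≈ 28.8.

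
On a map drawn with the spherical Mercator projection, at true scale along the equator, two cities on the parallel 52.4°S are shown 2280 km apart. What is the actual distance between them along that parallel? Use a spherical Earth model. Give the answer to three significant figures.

For Mercator, h = k = sec φ (a conformal cylindrical projection has a single point scale, 1/cos φ).
Along the parallel at 52.4°, map distances are exaggerated by k = sec 52.4° = 1.639.
True distance = 2280 / 1.639 = 2280 × cos 52.4° ≈ 1390 km.

1390 km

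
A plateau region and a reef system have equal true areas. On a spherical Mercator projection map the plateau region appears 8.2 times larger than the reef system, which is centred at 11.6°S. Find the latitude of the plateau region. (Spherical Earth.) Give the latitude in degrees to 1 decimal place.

70.0°

On Mercator, (apparent₁)/(apparent₂) = sec²φ₁ / sec²φ₂ when true areas are equal.
cos²φ₂ / cos²φ₁ = 8.2  ⇒  cos φ₁ = cos 11.6° / √8.2 = 0.9796/2.864 = 0.3421.
φ₁ = arccos(0.3421) ≈ 70.0°.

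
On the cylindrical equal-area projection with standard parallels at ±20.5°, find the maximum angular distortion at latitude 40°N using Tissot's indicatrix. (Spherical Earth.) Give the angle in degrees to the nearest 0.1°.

22.9°

For cylindrical equal-area with standard parallel φ₀, h = cos φ / cos φ₀ and k = cos φ₀ / cos φ, so h·k = 1.
At 40°: h = 0.8178, k = 1.223; principal scales a = 1.223, b = 0.8178.
sin(ω/2) = (a − b)/(a + b) = 0.4049/2.041 = 0.1984, so ω = 2 arcsin(0.1984) ≈ 22.9°.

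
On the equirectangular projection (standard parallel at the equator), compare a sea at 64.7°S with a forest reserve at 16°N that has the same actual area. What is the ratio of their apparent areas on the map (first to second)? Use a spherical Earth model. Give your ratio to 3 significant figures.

In the plate carrée (x = Rλ, y = Rφ), meridians are true-scale (h = 1) and parallels are stretched by k = sec φ.
Areal scale at 64.7°: h·k = 1.000 × 2.340 = 2.340.
Areal scale at 16°: h·k = 1.000 × 1.040 = 1.040.
Ratio = 2.340/1.040 ≈ 2.25.

2.25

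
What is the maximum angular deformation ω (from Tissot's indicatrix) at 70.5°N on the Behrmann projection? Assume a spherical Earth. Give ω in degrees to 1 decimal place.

95.7°

The Behrmann projection is cylindrical equal-area with φ₀ = 30°. Cylindrical equal-area (φ₀ = 30°): h = cos φ / cos 30° along meridians, k = cos 30° / cos φ along parallels; h·k = 1.
At 70.5°: h = 0.3854, k = 2.594; principal scales a = 2.594, b = 0.3854.
sin(ω/2) = (a − b)/(a + b) = 2.209/2.980 = 0.7413, so ω = 2 arcsin(0.7413) ≈ 95.7°.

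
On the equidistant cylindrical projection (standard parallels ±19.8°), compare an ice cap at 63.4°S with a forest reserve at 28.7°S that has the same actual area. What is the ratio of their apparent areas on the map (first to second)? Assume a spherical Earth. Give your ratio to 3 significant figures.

The equidistant cylindrical projection with φ₀ = 19.8° has h = 1 (meridians true) and k = cos φ₀ / cos φ along parallels.
Areal scale at 63.4°: h·k = 1.000 × 2.101 = 2.101.
Areal scale at 28.7°: h·k = 1.000 × 1.073 = 1.073.
Ratio = 2.101/1.073 ≈ 1.96.

1.96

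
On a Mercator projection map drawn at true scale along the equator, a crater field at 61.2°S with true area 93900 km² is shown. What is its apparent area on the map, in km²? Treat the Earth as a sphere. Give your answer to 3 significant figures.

405000 km²

For Mercator, h = k = sec φ (a conformal cylindrical projection has a single point scale, 1/cos φ).
Areal scale = k² = sec²φ = 1/cos²(61.2°) = 1/0.4818² = 4.309.
Apparent area = 93900 × 4.309 ≈ 405000 km².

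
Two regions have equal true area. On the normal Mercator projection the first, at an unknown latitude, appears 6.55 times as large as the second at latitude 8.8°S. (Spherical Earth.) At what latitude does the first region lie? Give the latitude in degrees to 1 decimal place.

On Mercator, (apparent₁)/(apparent₂) = sec²φ₁ / sec²φ₂ when true areas are equal.
cos²φ₂ / cos²φ₁ = 6.55  ⇒  cos φ₁ = cos 8.8° / √6.55 = 0.9882/2.559 = 0.3861.
φ₁ = arccos(0.3861) ≈ 67.3°.

67.3°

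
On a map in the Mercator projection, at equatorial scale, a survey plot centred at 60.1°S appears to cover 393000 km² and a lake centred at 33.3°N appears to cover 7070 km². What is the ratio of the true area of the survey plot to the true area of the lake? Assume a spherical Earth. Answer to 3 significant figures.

Mercator's areal exaggeration is sec²φ; hence true area = (apparent area) · cos²φ.
True area of survey plot: 393000 × cos²(60.1°) = 393000 × 0.2485 = 97660 km².
True area of lake: 7070 × cos²(33.3°) = 7070 × 0.6986 = 4939 km².
Ratio = 97660 / 4939 ≈ 19.8.

19.8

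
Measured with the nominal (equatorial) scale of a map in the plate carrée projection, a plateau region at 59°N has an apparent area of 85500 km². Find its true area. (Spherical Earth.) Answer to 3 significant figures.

Plate carrée maps x = Rλ, y = Rφ. The meridian scale is h = 1 and the parallel scale is k = 1/cos φ = sec φ.
Areal scale = h·k = 1 × sec φ; at 59°, h = 1.000, k = 1.942, so h·k = 1.942.
True area = apparent / (areal scale) = 85500 / 1.942 ≈ 44000 km².

44000 km²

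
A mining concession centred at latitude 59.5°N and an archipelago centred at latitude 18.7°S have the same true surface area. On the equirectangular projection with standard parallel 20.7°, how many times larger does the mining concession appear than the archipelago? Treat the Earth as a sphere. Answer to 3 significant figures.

In the equirectangular projection with standard parallel φ₀ = 20.7° (x = Rλ cos φ₀, y = Rφ), meridians are true-scale (h = 1) and the parallel scale is k = cos φ₀ / cos φ.
Areal scale at 59.5°: h·k = 1.000 × 1.843 = 1.843.
Areal scale at 18.7°: h·k = 1.000 × 0.9876 = 0.9876.
Ratio = 1.843/0.9876 ≈ 1.87.

1.87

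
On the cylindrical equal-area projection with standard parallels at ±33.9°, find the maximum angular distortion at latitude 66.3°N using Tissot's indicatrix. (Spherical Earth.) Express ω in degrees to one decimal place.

76.6°

For cylindrical equal-area with standard parallel φ₀, h = cos φ / cos φ₀ and k = cos φ₀ / cos φ, so h·k = 1.
At 66.3°: h = 0.4843, k = 2.065; principal scales a = 2.065, b = 0.4843.
sin(ω/2) = (a − b)/(a + b) = 1.581/2.549 = 0.6201, so ω = 2 arcsin(0.6201) ≈ 76.6°.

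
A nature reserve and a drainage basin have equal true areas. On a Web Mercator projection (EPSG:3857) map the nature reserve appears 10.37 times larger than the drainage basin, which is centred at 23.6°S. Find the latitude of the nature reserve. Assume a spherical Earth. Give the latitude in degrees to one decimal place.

Mercator areal scale is sec²φ, so apparent-area ratio = sec²φ₁ / sec²φ₂ = cos²φ₂ / cos²φ₁.
cos²φ₂ / cos²φ₁ = 10.37  ⇒  cos φ₁ = cos 23.6° / √10.37 = 0.9164/3.220 = 0.2846.
φ₁ = arccos(0.2846) ≈ 73.5°.

73.5°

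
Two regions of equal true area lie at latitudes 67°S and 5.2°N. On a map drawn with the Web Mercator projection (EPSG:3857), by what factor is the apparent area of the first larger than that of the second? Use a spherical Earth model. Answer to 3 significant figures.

6.50

Mercator areal scale is sec²φ.
At 67°: sec²(67°) = 1/0.3907² = 6.550.
At 5.2°: sec²(5.2°) = 1/0.9959² = 1.008.
Ratio = 6.550/1.008 = cos²(5.2°)/cos²(67°) ≈ 6.50.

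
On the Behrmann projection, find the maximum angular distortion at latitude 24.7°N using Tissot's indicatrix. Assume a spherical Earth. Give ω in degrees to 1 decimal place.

5.5°

The Behrmann projection is cylindrical equal-area with φ₀ = 30°. A cylindrical equal-area projection with standard parallel φ₀ has meridian scale h = cos φ / cos φ₀ and parallel scale k = cos φ₀ / cos φ (so areas are preserved, h·k = 1).
At 24.7°: h = 1.049, k = 0.9532; principal scales a = 1.049, b = 0.9532.
sin(ω/2) = (a − b)/(a + b) = 0.09582/2.002 = 0.04785, so ω = 2 arcsin(0.04785) ≈ 5.5°.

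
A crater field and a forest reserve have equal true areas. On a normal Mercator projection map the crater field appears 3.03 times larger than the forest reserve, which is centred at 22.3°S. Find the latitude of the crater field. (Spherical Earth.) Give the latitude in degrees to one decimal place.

Mercator areal scale is sec²φ, so apparent-area ratio = sec²φ₁ / sec²φ₂ = cos²φ₂ / cos²φ₁.
cos²φ₂ / cos²φ₁ = 3.03  ⇒  cos φ₁ = cos 22.3° / √3.03 = 0.9252/1.741 = 0.5315.
φ₁ = arccos(0.5315) ≈ 57.9°.

57.9°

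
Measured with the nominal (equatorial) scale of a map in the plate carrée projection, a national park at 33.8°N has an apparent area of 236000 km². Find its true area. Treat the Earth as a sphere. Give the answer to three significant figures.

Plate carrée maps x = Rλ, y = Rφ. The meridian scale is h = 1 and the parallel scale is k = 1/cos φ = sec φ.
Areal scale = h·k = 1 × sec φ; at 33.8°, h = 1.000, k = 1.203, so h·k = 1.203.
True area = apparent / (areal scale) = 236000 / 1.203 ≈ 196000 km².

196000 km²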